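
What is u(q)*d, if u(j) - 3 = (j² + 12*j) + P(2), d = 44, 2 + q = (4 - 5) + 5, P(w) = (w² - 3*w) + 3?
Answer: 1408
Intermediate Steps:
P(w) = 3 + w² - 3*w
q = 2 (q = -2 + ((4 - 5) + 5) = -2 + (-1 + 5) = -2 + 4 = 2)
u(j) = 4 + j² + 12*j (u(j) = 3 + ((j² + 12*j) + (3 + 2² - 3*2)) = 3 + ((j² + 12*j) + (3 + 4 - 6)) = 3 + ((j² + 12*j) + 1) = 3 + (1 + j² + 12*j) = 4 + j² + 12*j)
u(q)*d = (4 + 2² + 12*2)*44 = (4 + 4 + 24)*44 = 32*44 = 1408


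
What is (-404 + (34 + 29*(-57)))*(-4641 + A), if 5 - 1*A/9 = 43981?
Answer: 810059775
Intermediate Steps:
A = -395784 (A = 45 - 9*43981 = 45 - 395829 = -395784)
(-404 + (34 + 29*(-57)))*(-4641 + A) = (-404 + (34 + 29*(-57)))*(-4641 - 395784) = (-404 + (34 - 1653))*(-400425) = (-404 - 1619)*(-400425) = -2023*(-400425) = 810059775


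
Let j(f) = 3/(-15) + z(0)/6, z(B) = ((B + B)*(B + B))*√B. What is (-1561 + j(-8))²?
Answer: 60933636/25 ≈ 2.4373e+6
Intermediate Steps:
z(B) = 4*B^(5/2) (z(B) = ((2*B)*(2*B))*√B = (4*B²)*√B = 4*B^(5/2))
j(f) = -⅕ (j(f) = 3/(-15) + (4*0^(5/2))/6 = 3*(-1/15) + (4*0)*(⅙) = -⅕ + 0*(⅙) = -⅕ + 0 = -⅕)
(-1561 + j(-8))² = (-1561 - ⅕)² = (-7806/5)² = 60933636/25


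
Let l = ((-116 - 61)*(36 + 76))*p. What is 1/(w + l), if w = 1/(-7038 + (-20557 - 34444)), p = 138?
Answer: -62039/169720836769 ≈ -3.6554e-7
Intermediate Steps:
w = -1/62039 (w = 1/(-7038 - 55001) = 1/(-62039) = -1/62039 ≈ -1.6119e-5)
l = -2735712 (l = ((-116 - 61)*(36 + 76))*138 = -177*112*138 = -19824*138 = -2735712)
1/(w + l) = 1/(-1/62039 - 2735712) = 1/(-169720836769/62039) = -62039/169720836769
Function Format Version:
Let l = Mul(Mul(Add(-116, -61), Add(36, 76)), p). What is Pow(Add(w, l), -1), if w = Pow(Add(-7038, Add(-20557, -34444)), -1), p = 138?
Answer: Rational(-62039, 169720836769) ≈ -3.6554e-7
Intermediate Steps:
w = Rational(-1, 62039) (w = Pow(Add(-7038, -55001), -1) = Pow(-62039, -1) = Rational(-1, 62039) ≈ -1.6119e-5)
l = -2735712 (l = Mul(Mul(Add(-116, -61), Add(36, 76)), 138) = Mul(Mul(-177, 112), 138) = Mul(-19824, 138) = -2735712)
Pow(Add(w, l), -1) = Pow(Add(Rational(-1, 62039), -2735712), -1) = Pow(Rational(-169720836769, 62039), -1) = Rational(-62039, 169720836769)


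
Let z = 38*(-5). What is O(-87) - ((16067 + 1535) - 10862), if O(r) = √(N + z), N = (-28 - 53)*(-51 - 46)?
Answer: -6740 + √7667 ≈ -6652.4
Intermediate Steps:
z = -190
N = 7857 (N = -81*(-97) = 7857)
O(r) = √7667 (O(r) = √(7857 - 190) = √7667)
O(-87) - ((16067 + 1535) - 10862) = √7667 - ((16067 + 1535) - 10862) = √7667 - (17602 - 10862) = √7667 - 1*6740 = √7667 - 6740 = -6740 + √7667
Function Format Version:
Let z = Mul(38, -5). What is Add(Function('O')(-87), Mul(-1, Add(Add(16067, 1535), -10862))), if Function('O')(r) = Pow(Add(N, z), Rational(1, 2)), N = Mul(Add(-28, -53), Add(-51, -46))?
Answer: Add(-6740, Pow(7667, Rational(1, 2))) ≈ -6652.4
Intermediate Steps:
z = -190
N = 7857 (N = Mul(-81, -97) = 7857)
Function('O')(r) = Pow(7667, Rational(1, 2)) (Function('O')(r) = Pow(Add(7857, -190), Rational(1, 2)) = Pow(7667, Rational(1, 2)))
Add(Function('O')(-87), Mul(-1, Add(Add(16067, 1535), -10862))) = Add(Pow(7667, Rational(1, 2)), Mul(-1, Add(Add(16067, 1535), -10862))) = Add(Pow(7667, Rational(1, 2)), Mul(-1, Add(17602, -10862))) = Add(Pow(7667, Rational(1, 2)), Mul(-1, 6740)) = Add(Pow(7667, Rational(1, 2)), -6740) = Add(-6740, Pow(7667, Rational(1, 2)))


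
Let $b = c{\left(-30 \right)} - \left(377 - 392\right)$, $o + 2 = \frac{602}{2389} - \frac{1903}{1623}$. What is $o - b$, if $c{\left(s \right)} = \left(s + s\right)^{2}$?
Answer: $- \frac{14027933320}{3877347} \approx -3617.9$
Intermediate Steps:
$c{\left(s \right)} = 4 s^{2}$ ($c{\left(s \right)} = \left(2 s\right)^{2} = 4 s^{2}$)
$o = - \frac{11323915}{3877347}$ ($o = -2 + \left(\frac{602}{2389} - \frac{1903}{1623}\right) = -2 - \frac{3569221}{3877347} = - \frac{11323915}{3877347} \approx -2.9205$)
$b = 3615$ ($b = 4 \left(-30\right)^{2} - \left(377 - 392\right) = 4 \cdot 900 - \left(377 - 392\right) = 3600 - -15 = 3600 + 15 = 3615$)
$o - b = - \frac{11323915}{3877347} - 3615 = - \frac{14027933320}{3877347}$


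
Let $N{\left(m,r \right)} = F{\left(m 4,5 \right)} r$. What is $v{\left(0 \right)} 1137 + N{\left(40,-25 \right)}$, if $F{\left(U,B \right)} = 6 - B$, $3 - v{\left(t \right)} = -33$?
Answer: $40907$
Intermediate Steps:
$v{\left(t \right)} = 36$ ($v{\left(t \right)} = 3 - -33 = 3 + 33 = 36$)
$N{\left(m,r \right)} = r$ ($N{\left(m,r \right)} = \left(6 - 5\right) r = 1 r = r$)
$v{\left(0 \right)} 1137 + N{\left(40,-25 \right)} = 36 \cdot 1137 - 25 = 40932 - 25 = 40907$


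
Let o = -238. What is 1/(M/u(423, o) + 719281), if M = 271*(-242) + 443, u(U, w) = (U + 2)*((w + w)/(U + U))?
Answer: 101150/72782826947 ≈ 1.3898e-6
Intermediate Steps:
u(U, w) = w*(2 + U)/U (u(U, w) = (2 + U)*((2*w)/((2*U))) = (2 + U)*((2*w)*(1/(2*U))) = (2 + U)*(w/U) = w*(2 + U)/U)
M = -65139 (M = -65582 + 443 = -65139)
1/(M/u(423, o) + 719281) = 1/(-65139*(-423/(238*(2 + 423))) + 719281) = 1/(-65139/((-238*1/423*425)) + 719281) = 1/(-65139/(-101150/423) + 719281) = 1/(-65139*(-423/101150) + 719281) = 1/(27553797/101150 + 719281) = 1/(72782826947/101150) = 101150/72782826947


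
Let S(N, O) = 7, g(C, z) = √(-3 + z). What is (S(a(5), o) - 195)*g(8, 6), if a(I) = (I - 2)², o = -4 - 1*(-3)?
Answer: -188*√3 ≈ -325.63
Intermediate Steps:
o = -1 (o = -4 + 3 = -1)
a(I) = (-2 + I)²
(S(a(5), o) - 195)*g(8, 6) = (7 - 195)*√(-3 + 6) = -188*√3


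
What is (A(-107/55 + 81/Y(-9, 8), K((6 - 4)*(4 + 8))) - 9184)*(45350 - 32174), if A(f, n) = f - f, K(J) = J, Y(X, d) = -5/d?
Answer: -121008384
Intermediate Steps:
A(f, n) = 0
(A(-107/55 + 81/Y(-9, 8), K((6 - 4)*(4 + 8))) - 9184)*(45350 - 32174) = (0 - 9184)*(45350 - 32174) = -9184*13176 = -121008384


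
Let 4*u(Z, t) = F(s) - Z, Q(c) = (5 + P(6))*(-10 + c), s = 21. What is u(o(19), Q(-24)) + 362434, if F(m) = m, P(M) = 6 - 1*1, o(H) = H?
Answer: 724869/2 ≈ 3.6243e+5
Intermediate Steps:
P(M) = 5 (P(M) = 6 - 1 = 5)
Q(c) = -100 + 10*c (Q(c) = (5 + 5)*(-10 + c) = 10*(-10 + c) = -100 + 10*c)
u(Z, t) = 21/4 - Z/4 (u(Z, t) = (21 - Z)/4 = 21/4 - Z/4)
u(o(19), Q(-24)) + 362434 = (21/4 - 1/4*19) + 362434 = (21/4 - 19/4) + 362434 = 1/2 + 362434 = 724869/2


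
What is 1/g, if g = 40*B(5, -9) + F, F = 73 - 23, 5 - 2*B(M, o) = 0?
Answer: 1/150 ≈ 0.0066667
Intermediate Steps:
B(M, o) = 5/2 (B(M, o) = 5/2 - 1/2*0 = 5/2 + 0 = 5/2)
F = 50
g = 150 (g = 40*(5/2) + 50 = 100 + 50 = 150)
1/g = 1/150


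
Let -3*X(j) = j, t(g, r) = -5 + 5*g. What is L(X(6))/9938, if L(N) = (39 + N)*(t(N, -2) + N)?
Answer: -629/9938 ≈ -0.063292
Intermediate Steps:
X(j) = -j/3
L(N) = (-5 + 6*N)*(39 + N) (L(N) = (39 + N)*((-5 + 5*N) + N) = (39 + N)*(-5 + 6*N) = (-5 + 6*N)*(39 + N))
L(X(6))/9938 = (-195 + 6*(-⅓*6)² + 229*(-⅓*6))/9938 = (-195 + 6*(-2)² + 229*(-2))*(1/9938) = (-195 + 6*4 - 458)*(1/9938) = (-195 + 24 - 458)*(1/9938) = -629*1/9938 = -629/9938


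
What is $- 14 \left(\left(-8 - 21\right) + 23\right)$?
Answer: $84$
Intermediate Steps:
$- 14 \left(\left(-8 - 21\right) + 23\right) = - 14 \left(-29 + 23\right) = \left(-14\right) \left(-6\right) = 84$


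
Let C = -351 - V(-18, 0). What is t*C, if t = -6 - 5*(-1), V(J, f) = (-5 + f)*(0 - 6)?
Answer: 381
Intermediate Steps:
V(J, f) = 30 - 6*f (V(J, f) = (-5 + f)*(-6) = 30 - 6*f)
t = -1 (t = -6 + 5 = -1)
C = -381 (C = -351 - (30 - 6*0) = -351 - (30 + 0) = -351 - 1*30 = -351 - 30 = -381)
t*C = -1*(-381) = 381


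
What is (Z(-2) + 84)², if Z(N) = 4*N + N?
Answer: 5476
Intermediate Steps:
Z(N) = 5*N
(Z(-2) + 84)² = (5*(-2) + 84)² = (-10 + 84)² = 74² = 5476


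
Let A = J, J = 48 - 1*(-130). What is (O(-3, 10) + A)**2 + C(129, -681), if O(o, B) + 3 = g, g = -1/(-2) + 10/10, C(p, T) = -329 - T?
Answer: 126017/4 ≈ 31504.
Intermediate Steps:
g = 3/2 (g = -1*(-1/2) + 10*(1/10) = 1/2 + 1 = 3/2 ≈ 1.5000)
O(o, B) = -3/2 (O(o, B) = -3 + 3/2 = -3/2)
J = 178 (J = 48 + 130 = 178)
A = 178
(O(-3, 10) + A)**2 + C(129, -681) = (-3/2 + 178)**2 + (-329 - 1*(-681)) = (353/2)**2 + (-329 + 681) = 124609/4 + 352 = 126017/4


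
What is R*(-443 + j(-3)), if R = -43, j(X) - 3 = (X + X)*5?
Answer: 20210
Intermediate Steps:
j(X) = 3 + 10*X (j(X) = 3 + (X + X)*5 = 3 + (2*X)*5 = 3 + 10*X)
R*(-443 + j(-3)) = -43*(-443 + (3 + 10*(-3))) = -43*(-443 + (3 - 30)) = -43*(-443 - 27) = -43*(-470) = 20210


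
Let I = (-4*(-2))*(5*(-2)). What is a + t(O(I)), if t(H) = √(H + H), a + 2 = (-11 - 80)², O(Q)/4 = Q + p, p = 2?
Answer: 8279 + 4*I*√39 ≈ 8279.0 + 24.98*I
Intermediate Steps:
I = -80 (I = 8*(-10) = -80)
O(Q) = 8 + 4*Q (O(Q) = 4*(Q + 2) = 4*(2 + Q) = 8 + 4*Q)
a = 8279 (a = -2 + (-11 - 80)² = -2 + (-91)² = -2 + 8281 = 8279)
t(H) = √2*√H (t(H) = √(2*H) = √2*√H)
a + t(O(I)) = 8279 + √2*√(8 + 4*(-80)) = 8279 + √2*√(8 - 320) = 8279 + √2*√(-312) = 8279 + √2*(2*I*√78) = 8279 + 4*I*√39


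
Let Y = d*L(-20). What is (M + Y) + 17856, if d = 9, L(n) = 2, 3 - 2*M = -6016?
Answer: 41767/2 ≈ 20884.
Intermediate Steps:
M = 6019/2 (M = 3/2 - ½*(-6016) = 3/2 + 3008 = 6019/2 ≈ 3009.5)
Y = 18 (Y = 9*2 = 18)
(M + Y) + 17856 = (6019/2 + 18) + 17856 = 6055/2 + 17856 = 41767/2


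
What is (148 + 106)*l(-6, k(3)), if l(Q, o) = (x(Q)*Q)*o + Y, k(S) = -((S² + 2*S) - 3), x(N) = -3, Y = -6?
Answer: -56388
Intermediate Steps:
k(S) = 3 - S² - 2*S (k(S) = -(-3 + S² + 2*S) = 3 - S² - 2*S)
l(Q, o) = -6 - 3*Q*o (l(Q, o) = (-3*Q)*o - 6 = -3*Q*o - 6 = -6 - 3*Q*o)
(148 + 106)*l(-6, k(3)) = (148 + 106)*(-6 - 3*(-6)*(3 - 1*3² - 2*3)) = 254*(-6 - 3*(-6)*(3 - 1*9 - 6)) = 254*(-6 - 3*(-6)*(3 - 9 - 6)) = 254*(-6 - 3*(-6)*(-12)) = 254*(-6 - 216) = 254*(-222) = -56388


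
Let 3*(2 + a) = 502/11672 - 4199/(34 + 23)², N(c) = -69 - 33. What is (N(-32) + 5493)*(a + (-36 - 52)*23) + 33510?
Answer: -3622880049877/332652 ≈ -1.0891e+7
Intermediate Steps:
N(c) = -102
a = -7234571/2993868 (a = -2 + (502/11672 - 4199/(34 + 23)²)/3 = -2 + (502*(1/11672) - 4199/(57²))/3 = -2 + (251/5836 - 4199/3249)/3 = -2 + (251/5836 - 4199*1/3249)/3 = -2 + (251/5836 - 221/171)/3 = -2 + (⅓)*(-1246835/997956) = -2 - 1246835/2993868 = -7234571/2993868 ≈ -2.4165)
(N(-32) + 5493)*(a + (-36 - 52)*23) + 33510 = (-102 + 5493)*(-7234571/2993868 + (-36 - 52)*23) + 33510 = 5391*(-7234571/2993868 - 88*23) + 33510 = 5391*(-7234571/2993868 - 2024) + 33510 = 5391*(-6066823403/2993868) + 33510 = -3634027218397/332652 + 33510 = -3622880049877/332652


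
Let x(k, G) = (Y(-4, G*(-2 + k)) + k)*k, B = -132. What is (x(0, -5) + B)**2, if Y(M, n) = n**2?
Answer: 17424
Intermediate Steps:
x(k, G) = k*(k + G**2*(-2 + k)**2) (x(k, G) = ((G*(-2 + k))**2 + k)*k = (G**2*(-2 + k)**2 + k)*k = (k + G**2*(-2 + k)**2)*k = k*(k + G**2*(-2 + k)**2))
(x(0, -5) + B)**2 = (0*(0 + (-5)**2*(-2 + 0)**2) - 132)**2 = (0*(0 + 25*(-2)**2) - 132)**2 = (0*(0 + 25*4) - 132)**2 = (0*(0 + 100) - 132)**2 = (0*100 - 132)**2 = (0 - 132)**2 = (-132)**2 = 17424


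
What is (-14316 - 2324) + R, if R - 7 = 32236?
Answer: 15603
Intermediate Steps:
R = 32243 (R = 7 + 32236 = 32243)
(-14316 - 2324) + R = (-14316 - 2324) + 32243 = -16640 + 32243 = 15603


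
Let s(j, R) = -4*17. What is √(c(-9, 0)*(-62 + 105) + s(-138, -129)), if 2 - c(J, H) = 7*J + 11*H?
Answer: 3*√303 ≈ 52.221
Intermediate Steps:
s(j, R) = -68
c(J, H) = 2 - 11*H - 7*J (c(J, H) = 2 - (7*J + 11*H) = 2 + (-11*H - 7*J) = 2 - 11*H - 7*J)
√(c(-9, 0)*(-62 + 105) + s(-138, -129)) = √((2 - 11*0 - 7*(-9))*(-62 + 105) - 68) = √((2 + 0 + 63)*43 - 68) = √(65*43 - 68) = √(2795 - 68) = √2727 = 3*√303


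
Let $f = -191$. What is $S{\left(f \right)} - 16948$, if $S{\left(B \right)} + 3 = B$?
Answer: $-17142$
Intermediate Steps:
$S{\left(B \right)} = -3 + B$
$S{\left(f \right)} - 16948 = \left(-3 - 191\right) - 16948 = -194 - 16948 = -17142$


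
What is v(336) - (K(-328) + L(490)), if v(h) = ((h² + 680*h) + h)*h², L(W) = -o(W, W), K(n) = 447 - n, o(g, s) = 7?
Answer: 38577917184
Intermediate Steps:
L(W) = -7 (L(W) = -1*7 = -7)
v(h) = h²*(h² + 681*h) (v(h) = (h² + 681*h)*h² = h²*(h² + 681*h))
v(336) - (K(-328) + L(490)) = 336³*(681 + 336) - ((447 - 1*(-328)) - 7) = 37933056*1017 - ((447 + 328) - 7) = 38577917952 - (775 - 7) = 38577917952 - 1*768 = 38577917952 - 768 = 38577917184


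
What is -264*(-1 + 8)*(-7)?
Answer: 12936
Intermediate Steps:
-264*(-1 + 8)*(-7) = -1848*(-7) = -264*(-49) = 12936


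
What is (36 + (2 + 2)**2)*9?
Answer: 468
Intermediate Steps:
(36 + (2 + 2)**2)*9 = (36 + 4**2)*9 = (36 + 16)*9 = 52*9 = 468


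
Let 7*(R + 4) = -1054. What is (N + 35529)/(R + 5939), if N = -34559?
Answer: 6790/40491 ≈ 0.16769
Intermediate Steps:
R = -1082/7 (R = -4 + (1/7)*(-1054) = -4 - 1054/7 = -1082/7 ≈ -154.57)
(N + 35529)/(R + 5939) = (-34559 + 35529)/(-1082/7 + 5939) = 970/(40491/7) = 970*(7/40491) = 6790/40491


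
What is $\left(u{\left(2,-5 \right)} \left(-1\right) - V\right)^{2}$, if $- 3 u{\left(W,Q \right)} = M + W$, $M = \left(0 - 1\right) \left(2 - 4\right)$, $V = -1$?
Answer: $\frac{49}{9} \approx 5.4444$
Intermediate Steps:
$M = 2$ ($M = - (2 - 4) = \left(-1\right) \left(-2\right) = 2$)
$u{\left(W,Q \right)} = - \frac{2}{3} - \frac{W}{3}$ ($u{\left(W,Q \right)} = - \frac{2 + W}{3} = - \frac{2}{3} - \frac{W}{3}$)
$\left(u{\left(2,-5 \right)} \left(-1\right) - V\right)^{2} = \left(\left(- \frac{2}{3} - \frac{2}{3}\right) \left(-1\right) - -1\right)^{2} = \left(\left(- \frac{2}{3} - \frac{2}{3}\right) \left(-1\right) + 1\right)^{2} = \left(\left(- \frac{4}{3}\right) \left(-1\right) + 1\right)^{2} = \left(\frac{4}{3} + 1\right)^{2} = \left(\frac{7}{3}\right)^{2} = \frac{49}{9}$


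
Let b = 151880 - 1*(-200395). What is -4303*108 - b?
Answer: -816999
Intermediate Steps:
b = 352275 (b = 151880 + 200395 = 352275)
-4303*108 - b = -4303*108 - 1*352275 = -464724 - 352275 = -816999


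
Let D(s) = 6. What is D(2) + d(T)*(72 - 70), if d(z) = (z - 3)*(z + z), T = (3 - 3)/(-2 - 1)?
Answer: 6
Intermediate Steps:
T = 0 (T = 0/(-3) = 0*(-⅓) = 0)
d(z) = 2*z*(-3 + z) (d(z) = (-3 + z)*(2*z) = 2*z*(-3 + z))
D(2) + d(T)*(72 - 70) = 6 + (2*0*(-3 + 0))*(72 - 70) = 6 + (2*0*(-3))*2 = 6 + 0*2 = 6 + 0 = 6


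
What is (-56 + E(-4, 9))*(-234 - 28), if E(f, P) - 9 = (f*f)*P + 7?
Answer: -27248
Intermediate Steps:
E(f, P) = 16 + P*f² (E(f, P) = 9 + ((f*f)*P + 7) = 9 + (f²*P + 7) = 9 + (P*f² + 7) = 9 + (7 + P*f²) = 16 + P*f²)
(-56 + E(-4, 9))*(-234 - 28) = (-56 + (16 + 9*(-4)²))*(-234 - 28) = (-56 + (16 + 9*16))*(-262) = (-56 + (16 + 144))*(-262) = (-56 + 160)*(-262) = 104*(-262) = -27248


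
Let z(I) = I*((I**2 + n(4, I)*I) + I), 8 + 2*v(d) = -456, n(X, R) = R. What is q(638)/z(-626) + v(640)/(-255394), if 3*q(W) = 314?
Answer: 85281167995/93902667531858 ≈ 0.00090819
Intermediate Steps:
q(W) = 314/3 (q(W) = (1/3)*314 = 314/3)
v(d) = -232 (v(d) = -4 + (1/2)*(-456) = -4 - 228 = -232)
z(I) = I*(I + 2*I**2) (z(I) = I*((I**2 + I*I) + I) = I*((I**2 + I**2) + I) = I*(2*I**2 + I) = I*(I + 2*I**2))
q(638)/z(-626) + v(640)/(-255394) = 314/(3*(((-626)**2*(1 + 2*(-626))))) - 232/(-255394) = 314/(3*((391876*(1 - 1252)))) - 232*(-1/255394) = 314/(3*((391876*(-1251)))) + 116/127697 = (314/3)/(-490236876) + 116/127697 = (314/3)*(-1/490236876) + 116/127697 = -157/735355314 + 116/127697 = 85281167995/93902667531858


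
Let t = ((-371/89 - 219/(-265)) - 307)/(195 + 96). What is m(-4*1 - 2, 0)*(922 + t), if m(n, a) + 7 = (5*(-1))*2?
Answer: -107449915267/6863235 ≈ -15656.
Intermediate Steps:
t = -7319419/6863235 (t = ((-371*1/89 - 219*(-1/265)) - 307)/291 = ((-371/89 + 219/265) - 307)*(1/291) = (-78824/23585 - 307)*(1/291) = -7319419/23585*1/291 = -7319419/6863235 ≈ -1.0665)
m(n, a) = -17 (m(n, a) = -7 + (5*(-1))*2 = -7 - 5*2 = -7 - 10 = -17)
m(-4*1 - 2, 0)*(922 + t) = -17*(922 - 7319419/6863235) = -17*6320583251/6863235 = -107449915267/6863235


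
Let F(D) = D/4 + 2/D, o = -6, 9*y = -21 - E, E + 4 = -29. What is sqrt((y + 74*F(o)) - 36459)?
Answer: 2*I*sqrt(82335)/3 ≈ 191.29*I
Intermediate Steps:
E = -33 (E = -4 - 29 = -33)
y = 4/3 (y = (-21 - 1*(-33))/9 = (-21 + 33)/9 = (1/9)*12 = 4/3 ≈ 1.3333)
F(D) = 2/D + D/4 (F(D) = D*(1/4) + 2/D = D/4 + 2/D = 2/D + D/4)
sqrt((y + 74*F(o)) - 36459) = sqrt((4/3 + 74*(2/(-6) + (1/4)*(-6))) - 36459) = sqrt((4/3 + 74*(2*(-1/6) - 3/2)) - 36459) = sqrt((4/3 + 74*(-1/3 - 3/2)) - 36459) = sqrt((4/3 + 74*(-11/6)) - 36459) = sqrt((4/3 - 407/3) - 36459) = sqrt(-403/3 - 36459) = sqrt(-109780/3) = 2*I*sqrt(82335)/3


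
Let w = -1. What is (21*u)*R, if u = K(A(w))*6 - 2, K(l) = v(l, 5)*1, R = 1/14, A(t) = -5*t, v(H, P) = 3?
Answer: 24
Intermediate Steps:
R = 1/14 (R = 1*(1/14) = 1/14 ≈ 0.071429)
K(l) = 3 (K(l) = 3*1 = 3)
u = 16 (u = 3*6 - 2 = 18 - 2 = 16)
(21*u)*R = (21*16)*(1/14) = 336*(1/14) = 24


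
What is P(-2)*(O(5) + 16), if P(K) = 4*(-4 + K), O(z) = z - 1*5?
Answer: -384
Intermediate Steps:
O(z) = -5 + z (O(z) = z - 5 = -5 + z)
P(K) = -16 + 4*K
P(-2)*(O(5) + 16) = (-16 + 4*(-2))*((-5 + 5) + 16) = (-16 - 8)*(0 + 16) = -24*16 = -384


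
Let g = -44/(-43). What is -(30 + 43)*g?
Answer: -3212/43 ≈ -74.698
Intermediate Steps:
g = 44/43 (g = -44*(-1/43) = 44/43 ≈ 1.0233)
-(30 + 43)*g = -(30 + 43)*44/43 = -73*44/43 = -1*3212/43 = -3212/43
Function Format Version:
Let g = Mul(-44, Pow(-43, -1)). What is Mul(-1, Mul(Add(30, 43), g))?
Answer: Rational(-3212, 43) ≈ -74.698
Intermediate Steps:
g = Rational(44, 43) (g = Mul(-44, Rational(-1, 43)) = Rational(44, 43) ≈ 1.0233)
Mul(-1, Mul(Add(30, 43), g)) = Mul(-1, Mul(Add(30, 43), Rational(44, 43))) = Mul(-1, Mul(73, Rational(44, 43))) = Mul(-1, Rational(3212, 43)) = Rational(-3212, 43)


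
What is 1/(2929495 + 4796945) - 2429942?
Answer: -18774801066479/7726440 ≈ -2.4299e+6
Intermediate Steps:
1/(2929495 + 4796945) - 2429942 = 1/7726440 - 2429942 = -18774801066479/7726440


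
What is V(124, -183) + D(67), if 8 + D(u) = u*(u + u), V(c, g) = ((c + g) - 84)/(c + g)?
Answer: 529373/59 ≈ 8972.4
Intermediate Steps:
V(c, g) = (-84 + c + g)/(c + g)
D(u) = -8 + 2*u² (D(u) = -8 + u*(u + u) = -8 + u*(2*u) = -8 + 2*u²)
V(124, -183) + D(67) = (-84 + 124 - 183)/(124 - 183) + (-8 + 2*67²) = -143/(-59) + (-8 + 2*4489) = -1/59*(-143) + (-8 + 8978) = 143/59 + 8970 = 529373/59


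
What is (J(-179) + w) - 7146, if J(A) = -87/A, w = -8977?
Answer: -2885930/179 ≈ -16123.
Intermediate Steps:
(J(-179) + w) - 7146 = (-87/(-179) - 8977) - 7146 = (-87*(-1/179) - 8977) - 7146 = (87/179 - 8977) - 7146 = -1606796/179 - 7146 = -2885930/179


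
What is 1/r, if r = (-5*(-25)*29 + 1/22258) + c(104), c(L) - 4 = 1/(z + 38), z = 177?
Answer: 4785470/17366493103 ≈ 0.00027556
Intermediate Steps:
c(L) = 861/215 (c(L) = 4 + 1/(177 + 38) = 4 + 1/215 = 861/215)
r = 17366493103/4785470 (r = (-5*(-25)*29 + 1/22258) + 861/215 = (125*29 + 1/22258) + 861/215 = (3625 + 1/22258) + 861/215 = 80685251/22258 + 861/215 = 17366493103/4785470 ≈ 3629.0)
1/r = 1/(17366493103/4785470) = 4785470/17366493103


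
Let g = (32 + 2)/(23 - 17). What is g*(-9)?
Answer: -51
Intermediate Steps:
g = 17/3 (g = 34/6 = 34*(⅙) = 17/3 ≈ 5.6667)
g*(-9) = (17/3)*(-9) = -51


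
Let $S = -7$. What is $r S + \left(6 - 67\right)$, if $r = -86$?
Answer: $541$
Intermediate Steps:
$r S + \left(6 - 67\right) = \left(-86\right) \left(-7\right) + \left(6 - 67\right) = 602 - 61 = 541$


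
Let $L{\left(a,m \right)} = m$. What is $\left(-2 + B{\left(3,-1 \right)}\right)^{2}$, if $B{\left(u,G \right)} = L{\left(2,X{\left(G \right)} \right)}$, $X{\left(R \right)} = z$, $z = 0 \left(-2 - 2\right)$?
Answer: $4$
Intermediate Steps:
$z = 0$ ($z = 0 \left(-4\right) = 0$)
$X{\left(R \right)} = 0$
$B{\left(u,G \right)} = 0$
$\left(-2 + B{\left(3,-1 \right)}\right)^{2} = \left(-2 + 0\right)^{2} = \left(-2\right)^{2} = 4$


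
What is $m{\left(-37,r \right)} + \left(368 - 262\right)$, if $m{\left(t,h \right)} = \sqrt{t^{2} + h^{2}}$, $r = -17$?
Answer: $106 + \sqrt{1658} \approx 146.72$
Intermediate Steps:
$m{\left(t,h \right)} = \sqrt{h^{2} + t^{2}}$
$m{\left(-37,r \right)} + \left(368 - 262\right) = \sqrt{\left(-17\right)^{2} + \left(-37\right)^{2}} + \left(368 - 262\right) = \sqrt{289 + 1369} + \left(368 - 262\right) = \sqrt{1658} + 106 = 106 + \sqrt{1658}$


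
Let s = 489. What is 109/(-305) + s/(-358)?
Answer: -188167/109190 ≈ -1.7233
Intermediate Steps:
109/(-305) + s/(-358) = 109/(-305) + 489/(-358) = 109*(-1/305) + 489*(-1/358) = -109/305 - 489/358 = -188167/109190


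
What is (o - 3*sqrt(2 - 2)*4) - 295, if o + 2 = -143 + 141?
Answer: -299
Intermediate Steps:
o = -4 (o = -2 + (-143 + 141) = -2 - 2 = -4)
(o - 3*sqrt(2 - 2)*4) - 295 = (-4 - 3*sqrt(2 - 2)*4) - 295 = (-4 - 3*sqrt(0)*4) - 295 = (-4 - 3*0*4) - 295 = (-4 + 0*4) - 295 = (-4 + 0) - 295 = -4 - 295 = -299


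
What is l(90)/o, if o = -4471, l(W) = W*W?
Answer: -8100/4471 ≈ -1.8117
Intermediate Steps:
l(W) = W**2
l(90)/o = 90**2/(-4471) = 8100*(-1/4471) = -8100/4471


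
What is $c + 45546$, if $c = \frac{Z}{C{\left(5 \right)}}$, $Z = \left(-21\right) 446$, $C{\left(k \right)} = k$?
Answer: $\frac{218364}{5} \approx 43673.0$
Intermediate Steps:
$Z = -9366$
$c = - \frac{9366}{5} \approx -1873.2$
$c + 45546 = - \frac{9366}{5} + 45546 = \frac{218364}{5}$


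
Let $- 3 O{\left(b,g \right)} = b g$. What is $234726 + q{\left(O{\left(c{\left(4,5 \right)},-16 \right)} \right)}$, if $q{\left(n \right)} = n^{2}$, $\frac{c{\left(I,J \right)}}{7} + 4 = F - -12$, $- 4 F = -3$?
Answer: $\frac{3072934}{9} \approx 3.4144 \cdot 10^{5}$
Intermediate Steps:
$F = \frac{3}{4}$ ($F = \left(- \frac{1}{4}\right) \left(-3\right) = \frac{3}{4} \approx 0.75$)
$c{\left(I,J \right)} = \frac{245}{4}$ ($c{\left(I,J \right)} = -28 + 7 \left(\frac{3}{4} - -12\right) = -28 + 7 \left(\frac{3}{4} + 12\right) = -28 + 7 \cdot \frac{51}{4} = -28 + \frac{357}{4} = \frac{245}{4}$)
$O{\left(b,g \right)} = - \frac{b g}{3}$
$234726 + q{\left(O{\left(c{\left(4,5 \right)},-16 \right)} \right)} = 234726 + \left(\left(- \frac{1}{3}\right) \frac{245}{4} \left(-16\right)\right)^{2} = 234726 + \left(\frac{980}{3}\right)^{2} = 234726 + \frac{960400}{9} = \frac{3072934}{9}$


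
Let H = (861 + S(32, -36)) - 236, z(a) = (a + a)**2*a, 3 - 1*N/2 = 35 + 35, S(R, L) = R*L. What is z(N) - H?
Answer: -9623889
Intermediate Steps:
S(R, L) = L*R
N = -134 (N = 6 - 2*(35 + 35) = 6 - 2*70 = 6 - 140 = -134)
z(a) = 4*a**3 (z(a) = (2*a)**2*a = (4*a**2)*a = 4*a**3)
H = -527 (H = (861 - 36*32) - 236 = (861 - 1152) - 236 = -291 - 236 = -527)
z(N) - H = 4*(-134)**3 - 1*(-527) = 4*(-2406104) + 527 = -9624416 + 527 = -9623889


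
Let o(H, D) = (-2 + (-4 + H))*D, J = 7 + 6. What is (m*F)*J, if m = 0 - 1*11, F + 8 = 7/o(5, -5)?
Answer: 4719/5 ≈ 943.80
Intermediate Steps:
J = 13
o(H, D) = D*(-6 + H) (o(H, D) = (-6 + H)*D = D*(-6 + H))
F = -33/5 (F = -8 + 7/((-5*(-6 + 5))) = -8 + 7/((-5*(-1))) = -8 + 7/5 = -33/5 ≈ -6.6000)
m = -11 (m = 0 - 11 = -11)
(m*F)*J = -11*(-33/5)*13 = (363/5)*13 = 4719/5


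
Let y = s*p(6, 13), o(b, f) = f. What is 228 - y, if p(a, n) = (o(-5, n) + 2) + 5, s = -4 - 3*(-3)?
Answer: 128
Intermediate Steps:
s = 5 (s = -4 + 9 = 5)
p(a, n) = 7 + n (p(a, n) = (n + 2) + 5 = (2 + n) + 5 = 7 + n)
y = 100 (y = 5*(7 + 13) = 5*20 = 100)
228 - y = 228 - 1*100 = 228 - 100 = 128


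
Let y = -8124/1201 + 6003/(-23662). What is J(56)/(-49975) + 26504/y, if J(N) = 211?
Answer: -37640828036293601/9966998557725 ≈ -3776.5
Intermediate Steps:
y = -199439691/28418062 (y = -8124*1/1201 + 6003*(-1/23662) = -8124/1201 - 6003/23662 = -199439691/28418062 ≈ -7.0181)
J(56)/(-49975) + 26504/y = 211/(-49975) + 26504/(-199439691/28418062) = 211*(-1/49975) + 26504*(-28418062/199439691) = -211/49975 - 753192315248/199439691 = -37640828036293601/9966998557725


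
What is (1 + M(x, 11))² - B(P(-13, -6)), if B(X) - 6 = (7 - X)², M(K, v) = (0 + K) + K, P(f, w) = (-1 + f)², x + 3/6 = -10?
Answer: -35327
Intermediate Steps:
x = -21/2 (x = -½ - 10 = -21/2 ≈ -10.500)
M(K, v) = 2*K (M(K, v) = K + K = 2*K)
B(X) = 6 + (7 - X)²
(1 + M(x, 11))² - B(P(-13, -6)) = (1 + 2*(-21/2))² - (6 + (-7 + (-1 - 13)²)²) = (1 - 21)² - (6 + (-7 + (-14)²)²) = (-20)² - (6 + (-7 + 196)²) = 400 - (6 + 189²) = 400 - (6 + 35721) = 400 - 1*35727 = 400 - 35727 = -35327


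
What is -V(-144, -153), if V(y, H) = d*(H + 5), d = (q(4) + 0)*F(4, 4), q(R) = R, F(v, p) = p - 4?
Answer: 0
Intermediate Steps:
F(v, p) = -4 + p
d = 0 (d = (4 + 0)*(-4 + 4) = 4*0 = 0)
V(y, H) = 0 (V(y, H) = 0*(H + 5) = 0*(5 + H) = 0)
-V(-144, -153) = -1*0 = 0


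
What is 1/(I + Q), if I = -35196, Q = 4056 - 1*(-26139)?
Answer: -1/5001 ≈ -0.00019996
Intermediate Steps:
Q = 30195 (Q = 4056 + 26139 = 30195)
1/(I + Q) = 1/(-35196 + 30195) = 1/(-5001) = -1/5001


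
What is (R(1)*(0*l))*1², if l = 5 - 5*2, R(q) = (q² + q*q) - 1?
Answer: 0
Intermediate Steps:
R(q) = -1 + 2*q² (R(q) = (q² + q²) - 1 = 2*q² - 1 = -1 + 2*q²)
l = -5 (l = 5 - 10 = -5)
(R(1)*(0*l))*1² = ((-1 + 2*1²)*(0*(-5)))*1² = ((-1 + 2*1)*0)*1 = ((-1 + 2)*0)*1 = (1*0)*1 = 0*1 = 0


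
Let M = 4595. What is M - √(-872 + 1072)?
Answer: 4595 - 10*√2 ≈ 4580.9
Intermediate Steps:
M - √(-872 + 1072) = 4595 - √(-872 + 1072) = 4595 - √200 = 4595 - 10*√2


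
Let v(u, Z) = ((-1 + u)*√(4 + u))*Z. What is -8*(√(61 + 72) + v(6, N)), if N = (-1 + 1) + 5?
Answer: -200*√10 - 8*√133 ≈ -724.72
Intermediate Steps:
N = 5 (N = 0 + 5 = 5)
v(u, Z) = Z*√(4 + u)*(-1 + u) (v(u, Z) = (√(4 + u)*(-1 + u))*Z = Z*√(4 + u)*(-1 + u))
-8*(√(61 + 72) + v(6, N)) = -8*(√(61 + 72) + 5*√(4 + 6)*(-1 + 6)) = -8*(√133 + 5*√10*5) = -8*(√133 + 25*√10) = -200*√10 - 8*√133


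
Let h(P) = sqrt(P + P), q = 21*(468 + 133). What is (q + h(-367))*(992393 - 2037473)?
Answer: -13189954680 - 1045080*I*sqrt(734) ≈ -1.319e+10 - 2.8314e+7*I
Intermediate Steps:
q = 12621 (q = 21*601 = 12621)
h(P) = sqrt(2)*sqrt(P) (h(P) = sqrt(2*P) = sqrt(2)*sqrt(P))
(q + h(-367))*(992393 - 2037473) = (12621 + sqrt(2)*sqrt(-367))*(992393 - 2037473) = (12621 + sqrt(2)*(I*sqrt(367)))*(-1045080) = (12621 + I*sqrt(734))*(-1045080) = -13189954680 - 1045080*I*sqrt(734)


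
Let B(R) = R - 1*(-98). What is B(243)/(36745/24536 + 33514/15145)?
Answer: 9747294040/106061733 ≈ 91.902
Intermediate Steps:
B(R) = 98 + R (B(R) = R + 98 = 98 + R)
B(243)/(36745/24536 + 33514/15145) = (98 + 243)/(36745/24536 + 33514/15145) = 341/(36745*(1/24536) + 33514*(1/15145)) = 341/(36745/24536 + 2578/1165) = 341/(106061733/28584440) = 341*(28584440/106061733) = 9747294040/106061733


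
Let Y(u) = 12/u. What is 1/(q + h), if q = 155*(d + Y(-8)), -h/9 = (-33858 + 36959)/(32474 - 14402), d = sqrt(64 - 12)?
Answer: 943681688/4816394213679 + 1249939840*sqrt(13)/4816394213679 ≈ 0.0011316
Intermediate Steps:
d = 2*sqrt(13) (d = sqrt(52) = 2*sqrt(13) ≈ 7.2111)
h = -3101/2008 (h = -9*(-33858 + 36959)/(32474 - 14402) = -27909/18072 = -9*3101/18072 = -3101/2008 ≈ -1.5443)
q = -465/2 + 310*sqrt(13) (q = 155*(2*sqrt(13) + 12/(-8)) = 155*(2*sqrt(13) + 12*(-1/8)) = 155*(2*sqrt(13) - 3/2) = 155*(-3/2 + 2*sqrt(13)) = -465/2 + 310*sqrt(13) ≈ 885.22)
1/(q + h) = 1/((-465/2 + 310*sqrt(13)) - 3101/2008) = 1/(-469961/2008 + 310*sqrt(13))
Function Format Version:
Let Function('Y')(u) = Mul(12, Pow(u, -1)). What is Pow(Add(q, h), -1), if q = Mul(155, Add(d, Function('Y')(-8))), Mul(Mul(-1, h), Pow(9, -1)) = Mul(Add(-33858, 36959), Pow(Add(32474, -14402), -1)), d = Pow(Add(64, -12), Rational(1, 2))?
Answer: Add(Rational(943681688, 4816394213679), Mul(Rational(1249939840, 4816394213679), Pow(13, Rational(1, 2)))) ≈ 0.0011316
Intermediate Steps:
d = Mul(2, Pow(13, Rational(1, 2))) (d = Pow(52, Rational(1, 2)) = Mul(2, Pow(13, Rational(1, 2))) ≈ 7.2111)
h = Rational(-3101, 2008) (h = Mul(-9, Mul(Add(-33858, 36959), Pow(Add(32474, -14402), -1))) = Mul(-9, Mul(3101, Pow(18072, -1))) = Mul(-9, Mul(3101, Rational(1, 18072))) = Mul(-9, Rational(3101, 18072)) = Rational(-3101, 2008) ≈ -1.5443)
q = Add(Rational(-465, 2), Mul(310, Pow(13, Rational(1, 2)))) (q = Mul(155, Add(Mul(2, Pow(13, Rational(1, 2))), Mul(12, Pow(-8, -1)))) = Mul(155, Add(Mul(2, Pow(13, Rational(1, 2))), Mul(12, Rational(-1, 8)))) = Mul(155, Add(Mul(2, Pow(13, Rational(1, 2))), Rational(-3, 2))) = Mul(155, Add(Rational(-3, 2), Mul(2, Pow(13, Rational(1, 2))))) = Add(Rational(-465, 2), Mul(310, Pow(13, Rational(1, 2)))) ≈ 885.22)
Pow(Add(q, h), -1) = Pow(Add(Add(Rational(-465, 2), Mul(310, Pow(13, Rational(1, 2)))), Rational(-3101, 2008)), -1) = Pow(Add(Rational(-469961, 2008), Mul(310, Pow(13, Rational(1, 2)))), -1)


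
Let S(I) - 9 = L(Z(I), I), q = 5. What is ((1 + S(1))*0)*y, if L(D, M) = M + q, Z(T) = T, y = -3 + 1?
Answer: 0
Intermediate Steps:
y = -2
L(D, M) = 5 + M (L(D, M) = M + 5 = 5 + M)
S(I) = 14 + I (S(I) = 9 + (5 + I) = 14 + I)
((1 + S(1))*0)*y = ((1 + (14 + 1))*0)*(-2) = ((1 + 15)*0)*(-2) = (16*0)*(-2) = 0*(-2) = 0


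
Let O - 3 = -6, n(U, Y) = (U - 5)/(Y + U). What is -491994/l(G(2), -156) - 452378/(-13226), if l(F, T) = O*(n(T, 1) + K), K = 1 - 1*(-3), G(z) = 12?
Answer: 168277063579/5164753 ≈ 32582.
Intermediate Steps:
n(U, Y) = (-5 + U)/(U + Y)
O = -3 (O = 3 - 6 = -3)
K = 4 (K = 1 + 3 = 4)
l(F, T) = -12 - 3*(-5 + T)/(1 + T) (l(F, T) = -3*((-5 + T)/(T + 1) + 4) = -3*((-5 + T)/(1 + T) + 4) = -3*(4 + (-5 + T)/(1 + T)) = -12 - 3*(-5 + T)/(1 + T))
-491994/l(G(2), -156) - 452378/(-13226) = -491994*(1 - 156)/(3*(1 - 5*(-156))) - 452378/(-13226) = -491994*(-155/(3*(1 + 780))) - 452378*(-1/13226) = -491994/(3*(-1/155)*781) + 226189/6613 = -491994/(-2343/155) + 226189/6613 = -491994*(-155/2343) + 226189/6613 = 25419690/781 + 226189/6613 = 168277063579/5164753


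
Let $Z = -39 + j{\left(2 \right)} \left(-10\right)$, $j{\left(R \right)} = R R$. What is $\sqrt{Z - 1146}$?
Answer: $35 i \approx 35.0 i$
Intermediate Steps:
$j{\left(R \right)} = R^{2}$
$Z = -79$ ($Z = -39 + 2^{2} \left(-10\right) = -39 + 4 \left(-10\right) = -39 - 40 = -79$)
$\sqrt{Z - 1146} = \sqrt{-79 - 1146} = \sqrt{-1225} = 35 i$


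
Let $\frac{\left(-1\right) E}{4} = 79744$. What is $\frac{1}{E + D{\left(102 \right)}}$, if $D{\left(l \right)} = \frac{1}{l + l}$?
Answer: $- \frac{204}{65071103} \approx -3.135 \cdot 10^{-6}$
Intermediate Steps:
$D{\left(l \right)} = \frac{1}{2 l}$
$E = -318976$ ($E = \left(-4\right) 79744 = -318976$)
$\frac{1}{E + D{\left(102 \right)}} = \frac{1}{-318976 + \frac{1}{2 \cdot 102}} = \frac{1}{-318976 + \frac{1}{2} \cdot \frac{1}{102}} = \frac{1}{-318976 + \frac{1}{204}} = \frac{1}{- \frac{65071103}{204}} = - \frac{204}{65071103}$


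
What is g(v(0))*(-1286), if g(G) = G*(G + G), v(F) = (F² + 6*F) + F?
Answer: 0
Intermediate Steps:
v(F) = F² + 7*F
g(G) = 2*G² (g(G) = G*(2*G) = 2*G²)
g(v(0))*(-1286) = (2*(0*(7 + 0))²)*(-1286) = (2*(0*7)²)*(-1286) = (2*0²)*(-1286) = (2*0)*(-1286) = 0*(-1286) = 0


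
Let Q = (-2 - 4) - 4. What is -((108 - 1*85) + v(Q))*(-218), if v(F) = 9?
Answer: 6976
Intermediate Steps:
Q = -10 (Q = -6 - 4 = -10)
-((108 - 1*85) + v(Q))*(-218) = -((108 - 1*85) + 9)*(-218) = -((108 - 85) + 9)*(-218) = -(23 + 9)*(-218) = -32*(-218) = -1*(-6976) = 6976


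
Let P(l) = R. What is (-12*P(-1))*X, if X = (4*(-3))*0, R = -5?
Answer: 0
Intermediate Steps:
P(l) = -5
X = 0 (X = -12*0 = 0)
(-12*P(-1))*X = -12*(-5)*0 = 60*0 = 0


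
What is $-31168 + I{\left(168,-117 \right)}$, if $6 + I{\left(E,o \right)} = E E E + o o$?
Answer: $4724147$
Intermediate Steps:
$I{\left(E,o \right)} = -6 + E^{3} + o^{2}$ ($I{\left(E,o \right)} = -6 + \left(E E E + o o\right) = -6 + \left(E^{2} E + o^{2}\right) = -6 + \left(E^{3} + o^{2}\right) = -6 + E^{3} + o^{2}$)
$-31168 + I{\left(168,-117 \right)} = -31168 + \left(-6 + 168^{3} + \left(-117\right)^{2}\right) = -31168 + \left(-6 + 4741632 + 13689\right) = -31168 + 4755315 = 4724147$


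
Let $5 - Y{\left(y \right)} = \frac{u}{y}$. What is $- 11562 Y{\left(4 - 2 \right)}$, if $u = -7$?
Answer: $-98277$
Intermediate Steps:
$Y{\left(y \right)} = 5 + \frac{7}{y}$ ($Y{\left(y \right)} = 5 - - \frac{7}{y} = 5 + \frac{7}{y}$)
$- 11562 Y{\left(4 - 2 \right)} = - 11562 \left(5 + \frac{7}{4 - 2}\right) = - 11562 \left(5 + \frac{7}{2}\right) = \left(-11562\right) \frac{17}{2} = -98277$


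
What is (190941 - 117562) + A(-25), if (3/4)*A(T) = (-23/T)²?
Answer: 137587741/1875 ≈ 73380.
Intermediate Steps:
A(T) = 2116/(3*T²) (A(T) = 4*(-23/T)²/3 = 4*(529/T²)/3 = 2116/(3*T²))
(190941 - 117562) + A(-25) = (190941 - 117562) + (2116/3)/(-25)² = 73379 + (2116/3)*(1/625) = 73379 + 2116/1875 = 137587741/1875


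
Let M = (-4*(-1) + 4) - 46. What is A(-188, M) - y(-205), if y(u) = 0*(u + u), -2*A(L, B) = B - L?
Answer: -75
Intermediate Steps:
M = -38 (M = (4 + 4) - 46 = 8 - 46 = -38)
A(L, B) = L/2 - B/2 (A(L, B) = -(B - L)/2 = L/2 - B/2)
y(u) = 0 (y(u) = 0*(2*u) = 0)
A(-188, M) - y(-205) = ((½)*(-188) - ½*(-38)) - 1*0 = (-94 + 19) + 0 = -75 + 0 = -75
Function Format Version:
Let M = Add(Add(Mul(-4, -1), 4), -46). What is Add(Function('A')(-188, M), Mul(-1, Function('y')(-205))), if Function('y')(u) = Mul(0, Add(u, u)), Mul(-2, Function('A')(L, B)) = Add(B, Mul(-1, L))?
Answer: -75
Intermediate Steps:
M = -38 (M = Add(Add(4, 4), -46) = Add(8, -46) = -38)
Function('A')(L, B) = Add(Mul(Rational(1, 2), L), Mul(Rational(-1, 2), B)) (Function('A')(L, B) = Mul(Rational(-1, 2), Add(B, Mul(-1, L))) = Add(Mul(Rational(1, 2), L), Mul(Rational(-1, 2), B)))
Function('y')(u) = 0 (Function('y')(u) = Mul(0, Mul(2, u)) = 0)
Add(Function('A')(-188, M), Mul(-1, Function('y')(-205))) = Add(Add(Mul(Rational(1, 2), -188), Mul(Rational(-1, 2), -38)), Mul(-1, 0)) = Add(Add(-94, 19), 0) = Add(-75, 0) = -75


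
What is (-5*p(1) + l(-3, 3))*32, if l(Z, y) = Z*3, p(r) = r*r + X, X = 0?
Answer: -448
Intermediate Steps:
p(r) = r² (p(r) = r*r + 0 = r² + 0 = r²)
l(Z, y) = 3*Z
(-5*p(1) + l(-3, 3))*32 = (-5*1² + 3*(-3))*32 = (-5*1 - 9)*32 = (-5 - 9)*32 = -14*32 = -448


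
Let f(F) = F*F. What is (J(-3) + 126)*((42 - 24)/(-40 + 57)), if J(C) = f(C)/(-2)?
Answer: 2187/17 ≈ 128.65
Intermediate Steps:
f(F) = F²
J(C) = -C²/2 (J(C) = C²/(-2) = C²*(-½) = -C²/2)
(J(-3) + 126)*((42 - 24)/(-40 + 57)) = (-½*(-3)² + 126)*((42 - 24)/(-40 + 57)) = (-½*9 + 126)*(18/17) = (-9/2 + 126)*(18*(1/17)) = (243/2)*(18/17) = 2187/17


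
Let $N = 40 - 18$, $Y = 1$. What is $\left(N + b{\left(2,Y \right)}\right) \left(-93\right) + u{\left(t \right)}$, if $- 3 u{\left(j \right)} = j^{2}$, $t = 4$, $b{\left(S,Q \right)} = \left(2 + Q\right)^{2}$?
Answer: $- \frac{8665}{3} \approx -2888.3$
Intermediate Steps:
$N = 22$
$u{\left(j \right)} = - \frac{j^{2}}{3}$
$\left(N + b{\left(2,Y \right)}\right) \left(-93\right) + u{\left(t \right)} = \left(22 + \left(2 + 1\right)^{2}\right) \left(-93\right) - \frac{4^{2}}{3} = \left(22 + 3^{2}\right) \left(-93\right) - \frac{16}{3} = \left(22 + 9\right) \left(-93\right) - \frac{16}{3} = 31 \left(-93\right) - \frac{16}{3} = -2883 - \frac{16}{3} = - \frac{8665}{3}$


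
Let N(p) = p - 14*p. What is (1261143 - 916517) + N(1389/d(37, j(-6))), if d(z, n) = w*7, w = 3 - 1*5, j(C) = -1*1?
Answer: 4842821/14 ≈ 3.4592e+5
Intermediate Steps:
j(C) = -1
w = -2 (w = 3 - 5 = -2)
d(z, n) = -14 (d(z, n) = -2*7 = -14)
N(p) = -13*p
(1261143 - 916517) + N(1389/d(37, j(-6))) = (1261143 - 916517) - 18057/(-14) = 344626 - 18057*(-1)/14 = 344626 - 13*(-1389/14) = 344626 + 18057/14 = 4842821/14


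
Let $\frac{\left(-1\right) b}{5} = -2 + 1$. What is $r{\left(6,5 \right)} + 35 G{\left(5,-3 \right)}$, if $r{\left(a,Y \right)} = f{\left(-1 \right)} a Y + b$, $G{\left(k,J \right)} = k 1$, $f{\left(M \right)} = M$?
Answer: $150$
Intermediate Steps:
$b = 5$ ($b = - 5 \left(-2 + 1\right) = \left(-5\right) \left(-1\right) = 5$)
$G{\left(k,J \right)} = k$
$r{\left(a,Y \right)} = 5 - Y a$ ($r{\left(a,Y \right)} = - a Y + 5 = - Y a + 5 = 5 - Y a$)
$r{\left(6,5 \right)} + 35 G{\left(5,-3 \right)} = \left(5 - 5 \cdot 6\right) + 35 \cdot 5 = \left(5 - 30\right) + 175 = -25 + 175 = 150$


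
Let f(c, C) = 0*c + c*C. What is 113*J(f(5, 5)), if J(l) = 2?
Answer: 226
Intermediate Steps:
f(c, C) = C*c (f(c, C) = 0 + C*c = C*c)
113*J(f(5, 5)) = 113*2 = 226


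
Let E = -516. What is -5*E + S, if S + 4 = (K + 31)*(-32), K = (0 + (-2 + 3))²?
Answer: 1552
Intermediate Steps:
K = 1 (K = (0 + 1)² = 1² = 1)
S = -1028 (S = -4 + (1 + 31)*(-32) = -4 + 32*(-32) = -4 - 1024 = -1028)
-5*E + S = -5*(-516) - 1028 = 2580 - 1028 = 1552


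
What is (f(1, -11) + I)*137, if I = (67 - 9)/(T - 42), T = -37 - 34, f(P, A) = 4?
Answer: 53978/113 ≈ 477.68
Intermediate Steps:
T = -71
I = -58/113 (I = (67 - 9)/(-71 - 42) = 58/(-113) = 58*(-1/113) = -58/113 ≈ -0.51327)
(f(1, -11) + I)*137 = (4 - 58/113)*137 = (394/113)*137 = 53978/113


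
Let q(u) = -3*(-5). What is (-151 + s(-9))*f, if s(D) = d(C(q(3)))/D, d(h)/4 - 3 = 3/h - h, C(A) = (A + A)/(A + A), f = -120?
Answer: 55160/3 ≈ 18387.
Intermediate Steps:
q(u) = 15
C(A) = 1 (C(A) = (2*A)/((2*A)) = (2*A)*(1/(2*A)) = 1)
d(h) = 12 - 4*h + 12/h (d(h) = 12 + 4*(3/h - h) = 12 + 4*(-h + 3/h) = 12 + (-4*h + 12/h) = 12 - 4*h + 12/h)
s(D) = 20/D (s(D) = (12 - 4*1 + 12/1)/D = (12 - 4 + 12*1)/D = (12 - 4 + 12)/D = 20/D)
(-151 + s(-9))*f = (-151 + 20/(-9))*(-120) = (-151 + 20*(-⅑))*(-120) = (-151 - 20/9)*(-120) = -1379/9*(-120) = 55160/3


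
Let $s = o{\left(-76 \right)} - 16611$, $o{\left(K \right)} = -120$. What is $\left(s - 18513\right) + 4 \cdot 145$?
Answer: $-34664$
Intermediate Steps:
$s = -16731$ ($s = -120 - 16611 = -16731$)
$\left(s - 18513\right) + 4 \cdot 145 = \left(-16731 - 18513\right) + 4 \cdot 145 = -35244 + 580 = -34664$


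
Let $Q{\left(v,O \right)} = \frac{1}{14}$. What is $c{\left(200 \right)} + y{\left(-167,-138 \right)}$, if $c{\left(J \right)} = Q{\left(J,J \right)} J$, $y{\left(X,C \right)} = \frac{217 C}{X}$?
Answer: $\frac{226322}{1169} \approx 193.6$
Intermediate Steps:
$Q{\left(v,O \right)} = \frac{1}{14}$
$y{\left(X,C \right)} = \frac{217 C}{X}$
$c{\left(J \right)} = \frac{J}{14}$
$c{\left(200 \right)} + y{\left(-167,-138 \right)} = \frac{1}{14} \cdot 200 + 217 \left(-138\right) \frac{1}{-167} = \frac{100}{7} + 217 \left(-138\right) \left(- \frac{1}{167}\right) = \frac{100}{7} + \frac{29946}{167} = \frac{226322}{1169}$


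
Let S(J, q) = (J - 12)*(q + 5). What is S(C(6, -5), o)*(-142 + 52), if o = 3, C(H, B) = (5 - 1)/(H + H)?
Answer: 8400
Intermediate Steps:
C(H, B) = 2/H (C(H, B) = 4/((2*H)) = 4*(1/(2*H)) = 2/H)
S(J, q) = (-12 + J)*(5 + q)
S(C(6, -5), o)*(-142 + 52) = (-60 - 12*3 + 5*(2/6) + (2/6)*3)*(-142 + 52) = (-60 - 36 + 5*(2*(⅙)) + (2*(⅙))*3)*(-90) = (-60 - 36 + 5*(⅓) + (⅓)*3)*(-90) = (-60 - 36 + 5/3 + 1)*(-90) = -280/3*(-90) = 8400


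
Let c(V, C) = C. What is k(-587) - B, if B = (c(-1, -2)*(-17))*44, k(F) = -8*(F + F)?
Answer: 7896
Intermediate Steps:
k(F) = -16*F
B = 1496 (B = -2*(-17)*44 = 34*44 = 1496)
k(-587) - B = -16*(-587) - 1*1496 = 9392 - 1496 = 7896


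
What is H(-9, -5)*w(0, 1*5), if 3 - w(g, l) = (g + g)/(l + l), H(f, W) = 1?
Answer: 3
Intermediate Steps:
w(g, l) = 3 - g/l (w(g, l) = 3 - (g + g)/(l + l) = 3 - 2*g/(2*l) = 3 - 2*g*1/(2*l) = 3 - g/l)
H(-9, -5)*w(0, 1*5) = 1*(3 - 1*0/1*5) = 1*(3 - 1*0/5) = 1*(3 - 1*0*⅕) = 1*(3 + 0) = 1*3 = 3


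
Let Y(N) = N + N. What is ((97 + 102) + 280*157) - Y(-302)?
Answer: 44763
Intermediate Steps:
Y(N) = 2*N
((97 + 102) + 280*157) - Y(-302) = ((97 + 102) + 280*157) - 2*(-302) = (199 + 43960) - 1*(-604) = 44159 + 604 = 44763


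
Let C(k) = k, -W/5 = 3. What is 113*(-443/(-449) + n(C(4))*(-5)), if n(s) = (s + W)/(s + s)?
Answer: 3191007/3592 ≈ 888.37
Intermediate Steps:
W = -15 (W = -5*3 = -15)
n(s) = (-15 + s)/(2*s) (n(s) = (s - 15)/(s + s) = (-15 + s)/((2*s)) = (-15 + s)*(1/(2*s)) = (-15 + s)/(2*s))
113*(-443/(-449) + n(C(4))*(-5)) = 113*(-443/(-449) + ((½)*(-15 + 4)/4)*(-5)) = 113*(-443*(-1/449) + ((½)*(¼)*(-11))*(-5)) = 113*(443/449 - 11/8*(-5)) = 113*(443/449 + 55/8) = 113*(28239/3592) = 3191007/3592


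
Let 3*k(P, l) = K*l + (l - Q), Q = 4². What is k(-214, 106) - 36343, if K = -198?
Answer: -43309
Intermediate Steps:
Q = 16
k(P, l) = -16/3 - 197*l/3 (k(P, l) = (-198*l + (l - 1*16))/3 = (-198*l + (l - 16))/3 = (-198*l + (-16 + l))/3 = (-16 - 197*l)/3 = -16/3 - 197*l/3)
k(-214, 106) - 36343 = (-16/3 - 197/3*106) - 36343 = (-16/3 - 20882/3) - 36343 = -6966 - 36343 = -43309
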